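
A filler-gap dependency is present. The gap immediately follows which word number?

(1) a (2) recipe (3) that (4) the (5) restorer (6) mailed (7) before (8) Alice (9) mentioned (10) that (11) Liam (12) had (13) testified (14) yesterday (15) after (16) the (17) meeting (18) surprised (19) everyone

6

The displaced element is "a recipe" (word 2).
It functions as the direct object of "mailed", so the gap sits immediately after word 6 ("mailed").
Base order: The restorer mailed a recipe before Alice mentioned that Liam had testified yesterday after the meeting.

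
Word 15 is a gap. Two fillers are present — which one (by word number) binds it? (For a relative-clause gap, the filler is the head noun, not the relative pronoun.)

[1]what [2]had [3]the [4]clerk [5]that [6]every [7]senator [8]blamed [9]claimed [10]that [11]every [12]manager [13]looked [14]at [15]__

1

The marked gap is the object of the preposition "at" of "looked".
Its filler is the fronted wh-phrase "what", at word 1.
(The other dependency links word 4 to a gap after word 8.)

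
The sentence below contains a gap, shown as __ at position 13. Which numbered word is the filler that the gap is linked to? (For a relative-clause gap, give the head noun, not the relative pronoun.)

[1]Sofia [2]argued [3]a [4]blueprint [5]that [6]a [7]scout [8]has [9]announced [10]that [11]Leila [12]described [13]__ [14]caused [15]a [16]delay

4

The gap at 13 is the object of "described", inside a relative clause.
The relative pronoun is "that" (word 5); it is bound by the head noun immediately before it.
Its filler is the head noun "blueprint", at word 4.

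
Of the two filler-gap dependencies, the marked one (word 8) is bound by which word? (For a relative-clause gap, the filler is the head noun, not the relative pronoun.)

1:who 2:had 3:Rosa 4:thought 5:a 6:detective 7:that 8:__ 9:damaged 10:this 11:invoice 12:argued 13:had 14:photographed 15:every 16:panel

6

The marked gap is inside the relative clause, the subject of "damaged".
Its filler is the head noun "detective" (via "that"), at word 6.
(The other dependency links word 1 to a gap after word 12.)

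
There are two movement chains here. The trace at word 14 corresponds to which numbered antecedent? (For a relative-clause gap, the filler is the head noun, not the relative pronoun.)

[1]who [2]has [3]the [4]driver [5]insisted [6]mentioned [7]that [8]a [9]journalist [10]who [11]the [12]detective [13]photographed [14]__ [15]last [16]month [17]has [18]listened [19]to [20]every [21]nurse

9

The marked gap is inside the relative clause, the direct object of "photographed".
Its filler is the head noun "journalist" (via "who"), at word 9.
(The other dependency links word 1 to a gap after word 5.)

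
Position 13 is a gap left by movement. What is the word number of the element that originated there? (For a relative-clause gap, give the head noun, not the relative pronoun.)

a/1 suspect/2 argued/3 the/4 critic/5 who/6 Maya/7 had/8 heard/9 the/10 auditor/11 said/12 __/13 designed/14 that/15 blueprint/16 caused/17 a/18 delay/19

The gap at 13 is the subject of "designed", inside a relative clause.
The relative pronoun is "who" (word 6); it is bound by the head noun immediately before it.
Its filler is the head noun "critic", at word 5.

5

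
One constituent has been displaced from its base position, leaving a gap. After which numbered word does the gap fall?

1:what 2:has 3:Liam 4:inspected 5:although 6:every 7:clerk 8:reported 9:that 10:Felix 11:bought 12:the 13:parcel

The displaced element is "what" (word 1).
It functions as the direct object of "inspected", so the gap sits immediately after word 4 ("inspected").
Base order: Liam has inspected what although every clerk reported that Felix bought the parcel.

4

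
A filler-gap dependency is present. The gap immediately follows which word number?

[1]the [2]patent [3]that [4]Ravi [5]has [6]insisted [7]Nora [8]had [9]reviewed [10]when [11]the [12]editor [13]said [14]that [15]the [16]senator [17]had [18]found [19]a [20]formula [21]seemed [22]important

9

The displaced element is "the patent" (word 2).
It is linked across 1 clause boundary (Ø).
It functions as the direct object of "reviewed", so the gap sits immediately after word 9 ("reviewed").
Base order: Ravi has insisted Nora had reviewed the patent when the editor said that the senator had found a formula.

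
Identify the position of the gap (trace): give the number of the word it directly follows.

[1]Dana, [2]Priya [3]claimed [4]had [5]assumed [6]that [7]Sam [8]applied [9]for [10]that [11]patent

3

The displaced element is "Dana" (word 1).
It is linked across 1 clause boundary (Ø).
It functions as the subject of "assumed", so the gap sits immediately after word 3 ("claimed").
Base order: Priya claimed that Dana had assumed that Sam applied for that patent.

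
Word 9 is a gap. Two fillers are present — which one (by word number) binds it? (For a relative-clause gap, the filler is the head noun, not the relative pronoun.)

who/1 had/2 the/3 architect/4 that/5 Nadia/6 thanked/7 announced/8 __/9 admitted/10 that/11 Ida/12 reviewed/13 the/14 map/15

1

The marked gap is the subject of "admitted".
Its filler is the fronted wh-phrase "who", at word 1.
(The other dependency links word 4 to a gap after word 7.)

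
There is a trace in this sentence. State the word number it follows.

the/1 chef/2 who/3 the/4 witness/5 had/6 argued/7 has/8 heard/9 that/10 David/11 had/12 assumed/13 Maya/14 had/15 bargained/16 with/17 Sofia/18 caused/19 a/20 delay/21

7

The displaced element is "the chef" (word 2).
It is linked across 1 clause boundary (Ø).
It functions as the subject of "heard", so the gap sits immediately after word 7 ("argued").
Base order: The witness had argued that the chef has heard that David had assumed Maya had bargained with Sofia.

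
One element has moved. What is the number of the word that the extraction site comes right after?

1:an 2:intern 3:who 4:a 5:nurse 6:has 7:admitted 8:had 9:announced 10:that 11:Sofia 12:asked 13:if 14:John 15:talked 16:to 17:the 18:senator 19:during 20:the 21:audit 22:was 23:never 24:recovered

7

The displaced element is "an intern" (word 2).
It is linked across 1 clause boundary (Ø).
It functions as the subject of "announced", so the gap sits immediately after word 7 ("admitted").
Base order: A nurse has admitted that an intern had announced that Sofia asked if John talked to the senator during the audit.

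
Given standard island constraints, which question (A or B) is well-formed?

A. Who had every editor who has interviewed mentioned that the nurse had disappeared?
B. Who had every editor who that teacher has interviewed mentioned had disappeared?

In A, the wh-phrase is extracted from inside a complex-NP island (relative clause) (introduced by "who"), which blocks movement.
In B, the extraction path crosses only that-complement boundaries, which are transparent.
So B is grammatical.

B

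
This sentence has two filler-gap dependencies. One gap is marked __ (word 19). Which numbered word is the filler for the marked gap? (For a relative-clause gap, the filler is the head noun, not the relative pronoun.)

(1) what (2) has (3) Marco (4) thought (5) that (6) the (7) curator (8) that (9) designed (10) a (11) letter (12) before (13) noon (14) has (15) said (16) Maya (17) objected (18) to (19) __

1

The marked gap is the object of the preposition "to" of "objected".
Its filler is the fronted wh-phrase "what", at word 1.
(The other dependency links word 7 to a gap after word 8.)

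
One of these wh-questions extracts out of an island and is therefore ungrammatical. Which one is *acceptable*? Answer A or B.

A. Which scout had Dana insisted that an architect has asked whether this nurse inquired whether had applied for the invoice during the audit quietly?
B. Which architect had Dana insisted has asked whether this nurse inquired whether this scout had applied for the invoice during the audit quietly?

B

In A, the wh-phrase is extracted from inside a wh-island (introduced by "whether"), which blocks movement.
In B, the extraction path crosses only that-complement boundaries, which are transparent.
So B is grammatical.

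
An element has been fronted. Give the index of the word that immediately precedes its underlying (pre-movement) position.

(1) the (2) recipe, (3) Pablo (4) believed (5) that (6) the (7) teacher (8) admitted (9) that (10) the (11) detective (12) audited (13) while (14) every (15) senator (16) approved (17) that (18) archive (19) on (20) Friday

The displaced element is "the recipe" (word 2).
It is linked across 2 clause boundaries (that → that).
It functions as the direct object of "audited", so the gap sits immediately after word 12 ("audited").
Base order: Pablo believed that the teacher admitted that the detective audited the recipe while every senator approved that archive on Friday.

12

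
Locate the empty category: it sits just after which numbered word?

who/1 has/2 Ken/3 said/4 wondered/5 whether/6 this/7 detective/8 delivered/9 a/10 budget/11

4

The displaced element is "who" (word 1).
It is linked across 1 clause boundary (Ø).
It functions as the subject of "wondered", so the gap sits immediately after word 4 ("said").
Base order: Ken has said that who wondered whether this detective delivered a budget.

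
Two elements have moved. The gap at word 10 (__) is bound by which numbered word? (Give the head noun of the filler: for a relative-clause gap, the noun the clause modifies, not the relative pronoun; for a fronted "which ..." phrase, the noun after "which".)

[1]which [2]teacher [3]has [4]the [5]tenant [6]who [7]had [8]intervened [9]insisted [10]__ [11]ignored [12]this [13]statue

2

The marked gap is the subject of "ignored".
Its filler is the fronted wh-phrase "which teacher", at word 2.
(The other dependency links word 5 to a gap after word 6.)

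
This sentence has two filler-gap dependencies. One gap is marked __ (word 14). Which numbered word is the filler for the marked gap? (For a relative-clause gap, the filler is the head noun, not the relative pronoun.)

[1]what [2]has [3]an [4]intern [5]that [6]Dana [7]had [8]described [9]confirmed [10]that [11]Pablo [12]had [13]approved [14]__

The marked gap is the direct object of "approved".
Its filler is the fronted wh-phrase "what", at word 1.
(The other dependency links word 4 to a gap after word 8.)

1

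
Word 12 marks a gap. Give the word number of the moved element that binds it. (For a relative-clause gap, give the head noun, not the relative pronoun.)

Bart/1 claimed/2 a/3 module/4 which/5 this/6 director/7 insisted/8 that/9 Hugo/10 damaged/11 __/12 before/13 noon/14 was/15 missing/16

4

The gap at 12 is the object of "damaged", inside a relative clause.
The relative pronoun is "which" (word 5); it is bound by the head noun immediately before it.
Its filler is the head noun "module", at word 4.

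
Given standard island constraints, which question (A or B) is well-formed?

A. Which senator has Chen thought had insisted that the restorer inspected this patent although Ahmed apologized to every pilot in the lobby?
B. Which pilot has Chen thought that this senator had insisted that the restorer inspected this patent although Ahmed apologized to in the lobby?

In B, the wh-phrase is extracted from inside an adjunct island (introduced by "although"), which blocks movement.
In A, the extraction path crosses only that-complement boundaries, which are transparent.
So A is grammatical.

A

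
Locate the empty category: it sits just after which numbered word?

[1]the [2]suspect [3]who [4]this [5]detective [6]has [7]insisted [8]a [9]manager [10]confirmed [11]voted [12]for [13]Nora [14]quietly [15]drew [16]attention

10

The displaced element is "the suspect" (word 2).
It is linked across 2 clause boundaries (Ø → Ø).
It functions as the subject of "voted", so the gap sits immediately after word 10 ("confirmed").
Base order: This detective has insisted a manager confirmed that the suspect voted for Nora quietly.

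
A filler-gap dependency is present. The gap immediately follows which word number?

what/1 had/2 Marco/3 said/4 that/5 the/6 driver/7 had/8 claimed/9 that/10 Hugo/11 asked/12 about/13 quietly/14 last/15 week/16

13

The displaced element is "what" (word 1).
It is linked across 2 clause boundaries (that → that).
It functions as the object of the preposition "about" of "asked", so the gap sits immediately after word 13 ("about").
Base order: Marco had said that the driver had claimed that Hugo asked about what quietly last week.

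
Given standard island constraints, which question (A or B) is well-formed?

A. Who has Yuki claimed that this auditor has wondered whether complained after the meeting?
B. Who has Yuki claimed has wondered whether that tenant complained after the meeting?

In A, the wh-phrase is extracted from inside a wh-island (introduced by "whether"), which blocks movement.
In B, the extraction path crosses only that-complement boundaries, which are transparent.
So B is grammatical.

B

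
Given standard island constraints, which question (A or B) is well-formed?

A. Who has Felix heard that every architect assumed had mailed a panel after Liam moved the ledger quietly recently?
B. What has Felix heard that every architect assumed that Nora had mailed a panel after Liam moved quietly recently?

A

In B, the wh-phrase is extracted from inside an adjunct island (introduced by "after"), which blocks movement.
In A, the extraction path crosses only that-complement boundaries, which are transparent.
So A is grammatical.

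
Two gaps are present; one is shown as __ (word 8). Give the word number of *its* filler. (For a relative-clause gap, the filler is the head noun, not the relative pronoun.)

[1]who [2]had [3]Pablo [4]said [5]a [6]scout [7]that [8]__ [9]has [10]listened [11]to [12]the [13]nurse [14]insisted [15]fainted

6

The marked gap is inside the relative clause, the subject of "listened".
Its filler is the head noun "scout" (via "that"), at word 6.
(The other dependency links word 1 to a gap after word 14.)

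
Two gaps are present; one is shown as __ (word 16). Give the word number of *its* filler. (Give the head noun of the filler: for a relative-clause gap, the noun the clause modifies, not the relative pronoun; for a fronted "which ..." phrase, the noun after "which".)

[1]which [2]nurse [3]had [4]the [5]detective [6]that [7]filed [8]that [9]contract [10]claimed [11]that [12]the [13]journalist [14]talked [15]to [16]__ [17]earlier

The marked gap is the object of the preposition "to" of "talked".
Its filler is the fronted wh-phrase "which nurse", at word 2.
(The other dependency links word 5 to a gap after word 6.)

2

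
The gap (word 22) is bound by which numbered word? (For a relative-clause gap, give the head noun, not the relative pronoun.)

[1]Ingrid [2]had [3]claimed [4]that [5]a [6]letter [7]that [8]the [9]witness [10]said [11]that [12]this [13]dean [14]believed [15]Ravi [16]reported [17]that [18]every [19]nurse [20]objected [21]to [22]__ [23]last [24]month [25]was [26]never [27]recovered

The gap at 22 is the prepositional object of "objected", inside a relative clause.
The relative pronoun is "that" (word 7); it is bound by the head noun immediately before it.
Its filler is the head noun "letter", at word 6.

6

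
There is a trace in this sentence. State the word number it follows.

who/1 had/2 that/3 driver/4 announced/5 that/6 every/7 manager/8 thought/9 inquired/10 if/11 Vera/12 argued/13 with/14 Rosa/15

9

The displaced element is "who" (word 1).
It is linked across 2 clause boundaries (that → Ø).
It functions as the subject of "inquired", so the gap sits immediately after word 9 ("thought").
Base order: That driver had announced that every manager thought that who inquired if Vera argued with Rosa.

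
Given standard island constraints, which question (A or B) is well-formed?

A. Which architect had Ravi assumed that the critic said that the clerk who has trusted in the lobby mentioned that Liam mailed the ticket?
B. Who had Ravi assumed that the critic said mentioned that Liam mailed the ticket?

In A, the wh-phrase is extracted from inside a complex-NP island (relative clause) (introduced by "who"), which blocks movement.
In B, the extraction path crosses only that-complement boundaries, which are transparent.
So B is grammatical.

B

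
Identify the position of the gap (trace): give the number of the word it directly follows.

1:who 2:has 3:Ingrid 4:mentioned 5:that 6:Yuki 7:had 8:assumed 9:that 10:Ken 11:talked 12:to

12

The displaced element is "who" (word 1).
It is linked across 2 clause boundaries (that → that).
It functions as the object of the preposition "to" of "talked", so the gap sits immediately after word 12 ("to").
Base order: Ingrid has mentioned that Yuki had assumed that Ken talked to who.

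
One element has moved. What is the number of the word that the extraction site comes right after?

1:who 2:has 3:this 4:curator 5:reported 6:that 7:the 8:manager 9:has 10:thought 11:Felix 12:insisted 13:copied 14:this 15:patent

12

The displaced element is "who" (word 1).
It is linked across 3 clause boundaries (that → Ø → Ø).
It functions as the subject of "copied", so the gap sits immediately after word 12 ("insisted").
Base order: This curator has reported that the manager has thought Felix insisted who copied this patent.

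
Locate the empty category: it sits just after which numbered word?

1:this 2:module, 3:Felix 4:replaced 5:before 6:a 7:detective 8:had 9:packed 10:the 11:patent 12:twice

The displaced element is "this module" (word 2).
It functions as the direct object of "replaced", so the gap sits immediately after word 4 ("replaced").
Base order: Felix replaced this module before a detective had packed the patent twice.

4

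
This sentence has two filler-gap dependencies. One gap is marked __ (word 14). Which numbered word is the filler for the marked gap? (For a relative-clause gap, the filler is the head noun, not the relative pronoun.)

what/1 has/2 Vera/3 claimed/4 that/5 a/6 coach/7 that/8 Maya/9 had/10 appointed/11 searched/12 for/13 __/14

1

The marked gap is the object of the preposition "for" of "searched".
Its filler is the fronted wh-phrase "what", at word 1.
(The other dependency links word 7 to a gap after word 11.)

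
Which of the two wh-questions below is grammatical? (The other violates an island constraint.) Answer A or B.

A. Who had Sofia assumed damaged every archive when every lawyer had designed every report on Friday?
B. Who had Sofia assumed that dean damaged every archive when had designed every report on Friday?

A

In B, the wh-phrase is extracted from inside an adjunct island (introduced by "when"), which blocks movement.
In A, the extraction path crosses only that-complement boundaries, which are transparent.
So A is grammatical.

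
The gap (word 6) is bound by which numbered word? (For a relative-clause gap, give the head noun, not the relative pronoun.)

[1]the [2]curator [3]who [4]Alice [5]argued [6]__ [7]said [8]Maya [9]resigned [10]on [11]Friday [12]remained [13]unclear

The gap at 6 is the subject of "said", inside a relative clause.
The relative pronoun is "who" (word 3); it is bound by the head noun immediately before it.
Its filler is the head noun "curator", at word 2.

2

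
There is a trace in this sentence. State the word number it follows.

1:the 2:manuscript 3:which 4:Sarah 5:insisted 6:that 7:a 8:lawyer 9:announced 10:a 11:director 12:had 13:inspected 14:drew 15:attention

The displaced element is "the manuscript" (word 2).
It is linked across 2 clause boundaries (that → Ø).
It functions as the direct object of "inspected", so the gap sits immediately after word 13 ("inspected").
Base order: Sarah insisted that a lawyer announced a director had inspected the manuscript.

13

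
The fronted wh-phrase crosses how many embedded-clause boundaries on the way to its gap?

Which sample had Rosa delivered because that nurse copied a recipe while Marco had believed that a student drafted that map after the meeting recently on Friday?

0

"which sample" originates inside the matrix clause — no clause boundary is crossed.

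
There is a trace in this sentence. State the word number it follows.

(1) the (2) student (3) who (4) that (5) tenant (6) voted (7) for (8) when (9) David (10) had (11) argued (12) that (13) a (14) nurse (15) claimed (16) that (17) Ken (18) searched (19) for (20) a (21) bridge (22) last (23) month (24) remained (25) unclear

The displaced element is "the student" (word 2).
It functions as the object of the preposition "for" of "voted", so the gap sits immediately after word 7 ("for").
Base order: That tenant voted for the student when David had argued that a nurse claimed that Ken searched for a bridge last month.

7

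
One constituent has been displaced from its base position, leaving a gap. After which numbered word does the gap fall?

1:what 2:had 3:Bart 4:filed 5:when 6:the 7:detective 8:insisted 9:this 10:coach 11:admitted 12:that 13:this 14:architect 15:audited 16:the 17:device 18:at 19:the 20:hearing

4

The displaced element is "what" (word 1).
It functions as the direct object of "filed", so the gap sits immediately after word 4 ("filed").
Base order: Bart had filed what when the detective insisted this coach admitted that this architect audited the device at the hearing.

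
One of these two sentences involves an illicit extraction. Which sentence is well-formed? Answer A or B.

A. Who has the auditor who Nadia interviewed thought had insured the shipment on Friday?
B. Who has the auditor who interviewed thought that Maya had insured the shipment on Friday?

In B, the wh-phrase is extracted from inside a complex-NP island (relative clause) (introduced by "who"), which blocks movement.
In A, the extraction path crosses only that-complement boundaries, which are transparent.
So A is grammatical.

A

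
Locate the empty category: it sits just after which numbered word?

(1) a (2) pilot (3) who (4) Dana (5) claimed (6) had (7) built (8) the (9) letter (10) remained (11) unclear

The displaced element is "a pilot" (word 2).
It is linked across 1 clause boundary (Ø).
It functions as the subject of "built", so the gap sits immediately after word 5 ("claimed").
Base order: Dana claimed a pilot had built the letter.

5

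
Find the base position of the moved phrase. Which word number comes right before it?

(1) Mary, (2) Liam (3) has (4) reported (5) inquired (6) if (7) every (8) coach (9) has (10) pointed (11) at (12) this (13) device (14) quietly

The displaced element is "Mary" (word 1).
It is linked across 1 clause boundary (Ø).
It functions as the subject of "inquired", so the gap sits immediately after word 4 ("reported").
Base order: Liam has reported Mary inquired if every coach has pointed at this device quietly.

4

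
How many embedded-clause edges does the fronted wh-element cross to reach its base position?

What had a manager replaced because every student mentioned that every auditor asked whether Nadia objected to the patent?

0

"what" originates inside the matrix clause — no clause boundary is crossed.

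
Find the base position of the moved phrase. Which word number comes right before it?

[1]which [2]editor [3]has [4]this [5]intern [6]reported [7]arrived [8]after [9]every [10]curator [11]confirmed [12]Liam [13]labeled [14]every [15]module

The displaced element is "which editor" (word 2).
It is linked across 1 clause boundary (Ø).
It functions as the subject of "arrived", so the gap sits immediately after word 6 ("reported").
Base order: This intern has reported that which editor arrived after every curator confirmed Liam labeled every module.

6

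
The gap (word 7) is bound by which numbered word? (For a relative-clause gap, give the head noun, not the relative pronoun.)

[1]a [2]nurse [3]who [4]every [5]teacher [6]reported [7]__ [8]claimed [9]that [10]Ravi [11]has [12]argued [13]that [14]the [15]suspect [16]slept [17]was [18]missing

2

The gap at 7 is the subject of "claimed", inside a relative clause.
The relative pronoun is "who" (word 3); it is bound by the head noun immediately before it.
Its filler is the head noun "nurse", at word 2.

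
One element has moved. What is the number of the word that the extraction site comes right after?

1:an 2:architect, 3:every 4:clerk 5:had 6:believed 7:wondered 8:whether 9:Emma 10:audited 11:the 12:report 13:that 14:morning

The displaced element is "an architect" (word 2).
It is linked across 1 clause boundary (Ø).
It functions as the subject of "wondered", so the gap sits immediately after word 6 ("believed").
Base order: Every clerk had believed an architect wondered whether Emma audited the report that morning.

6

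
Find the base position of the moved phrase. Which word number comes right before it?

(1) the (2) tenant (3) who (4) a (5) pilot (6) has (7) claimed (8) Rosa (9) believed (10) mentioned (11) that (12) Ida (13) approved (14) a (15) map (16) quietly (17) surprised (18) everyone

9

The displaced element is "the tenant" (word 2).
It is linked across 2 clause boundaries (Ø → Ø).
It functions as the subject of "mentioned", so the gap sits immediately after word 9 ("believed").
Base order: A pilot has claimed Rosa believed that the tenant mentioned that Ida approved a map quietly.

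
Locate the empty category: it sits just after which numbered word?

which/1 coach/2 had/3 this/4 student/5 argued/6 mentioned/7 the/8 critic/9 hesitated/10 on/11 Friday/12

6

The displaced element is "which coach" (word 2).
It is linked across 1 clause boundary (Ø).
It functions as the subject of "mentioned", so the gap sits immediately after word 6 ("argued").
Base order: This student had argued which coach mentioned the critic hesitated on Friday.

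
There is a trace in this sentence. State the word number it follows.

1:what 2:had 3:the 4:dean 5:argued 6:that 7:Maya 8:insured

8

The displaced element is "what" (word 1).
It is linked across 1 clause boundary (that).
It functions as the direct object of "insured", so the gap sits immediately after word 8 ("insured").
Base order: The dean had argued that Maya insured what.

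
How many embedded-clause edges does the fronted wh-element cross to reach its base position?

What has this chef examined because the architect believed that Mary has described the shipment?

"what" originates inside the matrix clause — no clause boundary is crossed.

0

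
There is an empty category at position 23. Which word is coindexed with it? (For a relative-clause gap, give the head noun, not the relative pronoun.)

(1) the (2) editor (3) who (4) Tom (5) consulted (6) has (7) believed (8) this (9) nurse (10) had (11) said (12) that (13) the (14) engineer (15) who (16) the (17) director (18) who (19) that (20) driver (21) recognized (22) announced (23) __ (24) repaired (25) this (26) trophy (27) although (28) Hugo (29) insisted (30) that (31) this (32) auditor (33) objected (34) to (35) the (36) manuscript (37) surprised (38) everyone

14

The gap at 23 is the subject of "repaired", inside a relative clause.
The relative pronoun is "who" (word 15); it is bound by the head noun immediately before it.
Its filler is the head noun "engineer", at word 14.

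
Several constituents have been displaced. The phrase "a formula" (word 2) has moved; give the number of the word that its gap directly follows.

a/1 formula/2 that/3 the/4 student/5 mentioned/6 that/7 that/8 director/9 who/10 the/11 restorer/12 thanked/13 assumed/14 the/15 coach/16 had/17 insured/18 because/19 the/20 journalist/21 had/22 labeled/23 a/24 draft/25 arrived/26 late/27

The displaced element is "a formula" (word 2).
It is linked across 2 clause boundaries (that → Ø).
It functions as the direct object of "insured", so the gap sits immediately after word 18 ("insured").
Base order: The student mentioned that that director who the restorer thanked assumed the coach had insured a formula because the journalist had labeled a draft.

18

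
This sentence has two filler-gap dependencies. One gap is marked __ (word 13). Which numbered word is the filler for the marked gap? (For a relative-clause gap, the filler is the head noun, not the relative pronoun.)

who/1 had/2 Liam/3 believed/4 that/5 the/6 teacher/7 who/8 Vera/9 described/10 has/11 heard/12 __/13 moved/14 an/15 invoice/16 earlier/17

1

The marked gap is the subject of "moved".
Its filler is the fronted wh-phrase "who", at word 1.
(The other dependency links word 7 to a gap after word 10.)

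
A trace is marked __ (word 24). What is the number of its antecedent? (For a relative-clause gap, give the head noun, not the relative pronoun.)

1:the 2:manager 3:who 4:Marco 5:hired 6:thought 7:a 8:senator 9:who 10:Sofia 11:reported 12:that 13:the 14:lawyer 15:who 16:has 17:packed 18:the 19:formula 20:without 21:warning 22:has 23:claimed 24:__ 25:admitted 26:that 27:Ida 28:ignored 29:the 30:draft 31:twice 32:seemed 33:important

The gap at 24 is the subject of "admitted", inside a relative clause.
The relative pronoun is "who" (word 9); it is bound by the head noun immediately before it.
Its filler is the head noun "senator", at word 8.

8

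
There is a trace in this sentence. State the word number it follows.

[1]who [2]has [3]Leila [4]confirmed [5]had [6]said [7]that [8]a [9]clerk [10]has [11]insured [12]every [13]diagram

The displaced element is "who" (word 1).
It is linked across 1 clause boundary (Ø).
It functions as the subject of "said", so the gap sits immediately after word 4 ("confirmed").
Base order: Leila has confirmed that who had said that a clerk has insured every diagram.

4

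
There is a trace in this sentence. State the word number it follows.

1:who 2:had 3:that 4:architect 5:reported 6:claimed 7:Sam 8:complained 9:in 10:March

The displaced element is "who" (word 1).
It is linked across 1 clause boundary (Ø).
It functions as the subject of "claimed", so the gap sits immediately after word 5 ("reported").
Base order: That architect had reported that who claimed Sam complained in March.

5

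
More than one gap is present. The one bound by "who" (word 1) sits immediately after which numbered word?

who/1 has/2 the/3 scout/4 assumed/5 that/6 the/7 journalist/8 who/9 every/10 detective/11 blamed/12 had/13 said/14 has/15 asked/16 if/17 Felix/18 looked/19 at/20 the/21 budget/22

14

The displaced element is "who" (word 1).
It is linked across 2 clause boundaries (that → Ø).
It functions as the subject of "asked", so the gap sits immediately after word 14 ("said").
Base order: The scout has assumed that the journalist who every detective blamed had said that who has asked if Felix looked at the budget.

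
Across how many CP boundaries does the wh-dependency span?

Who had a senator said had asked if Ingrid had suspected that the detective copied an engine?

1

"who" is extracted from the subject of "asked".
Boundaries crossed, outermost first: [Ø] — 1 in total.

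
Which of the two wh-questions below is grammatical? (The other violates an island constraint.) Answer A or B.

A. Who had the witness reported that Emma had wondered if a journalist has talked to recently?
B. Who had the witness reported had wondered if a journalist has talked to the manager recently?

B

In A, the wh-phrase is extracted from inside a wh-island (introduced by "if"), which blocks movement.
In B, the extraction path crosses only that-complement boundaries, which are transparent.
So B is grammatical.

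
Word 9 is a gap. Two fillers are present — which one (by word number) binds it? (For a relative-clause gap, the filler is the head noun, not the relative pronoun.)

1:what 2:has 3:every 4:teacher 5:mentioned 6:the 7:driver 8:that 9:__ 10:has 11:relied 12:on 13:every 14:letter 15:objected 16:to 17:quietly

7

The marked gap is inside the relative clause, the subject of "relied".
Its filler is the head noun "driver" (via "that"), at word 7.
(The other dependency links word 1 to a gap after word 16.)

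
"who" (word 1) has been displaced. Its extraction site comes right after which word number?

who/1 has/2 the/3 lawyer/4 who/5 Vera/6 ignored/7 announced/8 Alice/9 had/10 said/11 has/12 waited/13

11

The displaced element is "who" (word 1).
It is linked across 2 clause boundaries (Ø → Ø).
It functions as the subject of "waited", so the gap sits immediately after word 11 ("said").
Base order: The lawyer who Vera ignored has announced Alice had said who has waited.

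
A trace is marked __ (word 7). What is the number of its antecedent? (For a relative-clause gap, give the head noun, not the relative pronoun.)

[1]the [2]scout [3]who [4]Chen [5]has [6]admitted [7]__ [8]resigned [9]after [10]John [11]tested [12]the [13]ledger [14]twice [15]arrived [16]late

2

The gap at 7 is the subject of "resigned", inside a relative clause.
The relative pronoun is "who" (word 3); it is bound by the head noun immediately before it.
Its filler is the head noun "scout", at word 2.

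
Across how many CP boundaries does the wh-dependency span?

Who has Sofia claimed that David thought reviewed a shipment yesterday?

2

"who" is extracted from the subject of "reviewed".
Boundaries crossed, outermost first: [that], [Ø] — 2 in total.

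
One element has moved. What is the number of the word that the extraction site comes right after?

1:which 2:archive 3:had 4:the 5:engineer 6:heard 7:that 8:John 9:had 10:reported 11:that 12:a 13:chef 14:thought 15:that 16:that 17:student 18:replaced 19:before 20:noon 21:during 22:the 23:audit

The displaced element is "which archive" (word 2).
It is linked across 3 clause boundaries (that → that → that).
It functions as the direct object of "replaced", so the gap sits immediately after word 18 ("replaced").
Base order: The engineer had heard that John had reported that a chef thought that that student replaced which archive before noon during the audit.

18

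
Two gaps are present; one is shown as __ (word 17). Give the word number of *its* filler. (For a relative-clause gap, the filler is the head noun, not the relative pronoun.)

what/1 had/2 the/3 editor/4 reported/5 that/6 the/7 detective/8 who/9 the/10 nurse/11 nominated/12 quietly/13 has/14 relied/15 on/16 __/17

1

The marked gap is the object of the preposition "on" of "relied".
Its filler is the fronted wh-phrase "what", at word 1.
(The other dependency links word 8 to a gap after word 12.)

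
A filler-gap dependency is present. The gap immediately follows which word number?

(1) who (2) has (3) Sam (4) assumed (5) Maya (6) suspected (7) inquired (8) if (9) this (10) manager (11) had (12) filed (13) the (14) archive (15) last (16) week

The displaced element is "who" (word 1).
It is linked across 2 clause boundaries (Ø → Ø).
It functions as the subject of "inquired", so the gap sits immediately after word 6 ("suspected").
Base order: Sam has assumed Maya suspected that who inquired if this manager had filed the archive last week.

6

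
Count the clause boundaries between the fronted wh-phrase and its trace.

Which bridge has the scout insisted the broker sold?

"which bridge" is extracted from the object of "sold".
Boundaries crossed, outermost first: [Ø] — 1 in total.

1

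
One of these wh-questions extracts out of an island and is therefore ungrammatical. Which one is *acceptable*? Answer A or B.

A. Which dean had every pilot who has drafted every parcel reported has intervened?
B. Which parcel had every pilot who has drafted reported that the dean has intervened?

A

In B, the wh-phrase is extracted from inside a complex-NP island (relative clause) (introduced by "who"), which blocks movement.
In A, the extraction path crosses only that-complement boundaries, which are transparent.
So A is grammatical.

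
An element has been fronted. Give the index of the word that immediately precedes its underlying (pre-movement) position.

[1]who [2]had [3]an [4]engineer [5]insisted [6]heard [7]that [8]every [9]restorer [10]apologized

5

The displaced element is "who" (word 1).
It is linked across 1 clause boundary (Ø).
It functions as the subject of "heard", so the gap sits immediately after word 5 ("insisted").
Base order: An engineer had insisted who heard that every restorer apologized.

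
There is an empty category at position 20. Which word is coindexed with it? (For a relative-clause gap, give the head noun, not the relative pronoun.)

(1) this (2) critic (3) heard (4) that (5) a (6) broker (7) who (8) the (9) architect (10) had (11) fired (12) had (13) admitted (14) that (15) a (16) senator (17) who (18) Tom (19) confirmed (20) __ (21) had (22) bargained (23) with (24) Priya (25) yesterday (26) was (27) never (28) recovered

The gap at 20 is the subject of "bargained", inside a relative clause.
The relative pronoun is "who" (word 17); it is bound by the head noun immediately before it.
Its filler is the head noun "senator", at word 16.

16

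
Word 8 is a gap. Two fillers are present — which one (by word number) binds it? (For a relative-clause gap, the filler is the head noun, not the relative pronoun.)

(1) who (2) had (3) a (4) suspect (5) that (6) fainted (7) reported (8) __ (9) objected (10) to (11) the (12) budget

1

The marked gap is the subject of "objected".
Its filler is the fronted wh-phrase "who", at word 1.
(The other dependency links word 4 to a gap after word 5.)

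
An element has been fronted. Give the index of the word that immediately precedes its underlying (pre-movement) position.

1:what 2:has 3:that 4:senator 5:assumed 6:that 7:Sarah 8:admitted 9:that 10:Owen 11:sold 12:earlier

11

The displaced element is "what" (word 1).
It is linked across 2 clause boundaries (that → that).
It functions as the direct object of "sold", so the gap sits immediately after word 11 ("sold").
Base order: That senator has assumed that Sarah admitted that Owen sold what earlier.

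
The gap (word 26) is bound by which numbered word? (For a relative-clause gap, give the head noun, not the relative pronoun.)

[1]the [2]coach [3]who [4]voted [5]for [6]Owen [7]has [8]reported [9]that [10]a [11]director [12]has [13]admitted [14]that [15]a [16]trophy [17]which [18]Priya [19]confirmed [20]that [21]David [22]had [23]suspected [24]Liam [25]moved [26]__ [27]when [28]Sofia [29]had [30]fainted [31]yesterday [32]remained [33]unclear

16

The gap at 26 is the object of "moved", inside a relative clause.
The relative pronoun is "which" (word 17); it is bound by the head noun immediately before it.
Its filler is the head noun "trophy", at word 16.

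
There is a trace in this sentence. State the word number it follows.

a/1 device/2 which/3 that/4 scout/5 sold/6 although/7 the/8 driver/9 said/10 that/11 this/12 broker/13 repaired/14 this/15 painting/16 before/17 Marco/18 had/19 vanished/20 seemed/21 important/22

The displaced element is "a device" (word 2).
It functions as the direct object of "sold", so the gap sits immediately after word 6 ("sold").
Base order: That scout sold a device although the driver said that this broker repaired this painting before Marco had vanished.

6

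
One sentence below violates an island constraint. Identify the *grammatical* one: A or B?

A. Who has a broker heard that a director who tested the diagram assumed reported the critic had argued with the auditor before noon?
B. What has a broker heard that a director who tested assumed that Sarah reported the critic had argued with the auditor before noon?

A

In B, the wh-phrase is extracted from inside a complex-NP island (relative clause) (introduced by "who"), which blocks movement.
In A, the extraction path crosses only that-complement boundaries, which are transparent.
So A is grammatical.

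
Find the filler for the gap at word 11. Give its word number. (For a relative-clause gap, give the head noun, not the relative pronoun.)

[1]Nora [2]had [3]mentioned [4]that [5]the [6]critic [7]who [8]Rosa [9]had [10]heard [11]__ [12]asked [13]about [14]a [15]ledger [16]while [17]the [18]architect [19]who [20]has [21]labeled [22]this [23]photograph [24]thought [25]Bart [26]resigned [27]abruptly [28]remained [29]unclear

6

The gap at 11 is the subject of "asked", inside a relative clause.
The relative pronoun is "who" (word 7); it is bound by the head noun immediately before it.
Its filler is the head noun "critic", at word 6.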